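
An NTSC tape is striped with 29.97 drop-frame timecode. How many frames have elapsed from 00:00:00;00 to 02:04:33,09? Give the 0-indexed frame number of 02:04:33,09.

Complete 10-minute blocks: 12, each 17982 frames → 215784.
Remaining 4 whole minutes in the current block: 1800 + 3 × 1798 = 7194 frames.
Within the current minute: 33 × 30 + 9 − 2 = 997 (labels ;00/;01 skipped at this minute). Total = 215784 + 7194 + 997 = 223975.

223975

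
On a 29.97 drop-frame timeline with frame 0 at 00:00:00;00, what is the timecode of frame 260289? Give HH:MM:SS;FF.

02:24:44;29

Ten DF minutes hold 17982 frames, so frame 260289 lies in block 14 (frames 251748–269729) with 8541 frames into that block.
The block's first minute is 1800 frames and the rest 1798 each; 8541 frames reaches minute 4, so 14 × 18 + 4 × 2 = 260 labels have been skipped so far.
Adding those back, label number 260289 + 260 = 260549 at 30 labels/s is 8684 s + 29 f = 2 h 24 min 44 s frame 29, i.e. 02:24:44;29.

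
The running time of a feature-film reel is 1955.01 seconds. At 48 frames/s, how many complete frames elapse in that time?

Frames = 1955.01 × 48 = 2346012/25 ≈ 93840.4800.
Complete frames: 93840.

93840 frames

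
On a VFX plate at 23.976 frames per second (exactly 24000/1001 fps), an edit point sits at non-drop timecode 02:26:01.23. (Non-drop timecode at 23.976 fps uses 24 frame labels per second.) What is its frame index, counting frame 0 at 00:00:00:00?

Total seconds to the label: (2 × 3600 + 26 × 60 + 1) = 8761.
Frame index = 8761 × 24 + 23 = 210287.

frame 210287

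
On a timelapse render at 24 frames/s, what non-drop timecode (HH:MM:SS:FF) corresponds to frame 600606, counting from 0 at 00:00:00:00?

06:57:05:06

600606 ÷ 24 = 25025 full seconds, remainder 6 frames.
25025 s = 6 h 57 min 5 s.
Timecode: 06:57:05:06.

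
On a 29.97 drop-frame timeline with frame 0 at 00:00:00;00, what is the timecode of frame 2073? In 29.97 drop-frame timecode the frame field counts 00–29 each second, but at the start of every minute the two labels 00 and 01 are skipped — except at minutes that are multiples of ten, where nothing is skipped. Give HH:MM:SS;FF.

00:01:09;05

Ten DF minutes hold 17982 frames, so frame 2073 lies in block 0 (frames 0–17981) with 2073 frames into that block.
The block's first minute is 1800 frames and the rest 1798 each; 2073 frames reaches minute 1, so 0 × 18 + 1 × 2 = 2 labels have been skipped so far.
Adding those back, label number 2073 + 2 = 2075 at 30 labels/s is 69 s + 5 f = 0 h 1 min 9 s frame 5, i.e. 00:01:09;05.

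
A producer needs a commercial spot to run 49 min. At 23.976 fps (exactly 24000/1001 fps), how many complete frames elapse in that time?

49 min = 2940 s.
Frames = 2940 × 24000/1001 = 10080000/143 ≈ 70489.5105.
Complete frames: 70489.

70489 frames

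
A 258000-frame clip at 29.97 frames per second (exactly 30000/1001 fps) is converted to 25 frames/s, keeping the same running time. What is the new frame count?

215215 frames

Target frames = source frames × (target rate / source rate) = 258000 × (25)/(30000/1001) = 258000 × 1001/1200 = 215215.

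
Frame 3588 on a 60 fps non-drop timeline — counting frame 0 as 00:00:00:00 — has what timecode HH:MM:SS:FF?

3588 ÷ 60 = 59 full seconds, remainder 48 frames.
59 s = 0 h 0 min 59 s.
Timecode: 00:00:59:48.

00:00:59:48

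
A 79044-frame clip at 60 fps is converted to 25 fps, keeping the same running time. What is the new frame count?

32935 frames

Target frames = source frames × (target rate / source rate) = 79044 × (25)/(60) = 79044 × 5/12 = 32935.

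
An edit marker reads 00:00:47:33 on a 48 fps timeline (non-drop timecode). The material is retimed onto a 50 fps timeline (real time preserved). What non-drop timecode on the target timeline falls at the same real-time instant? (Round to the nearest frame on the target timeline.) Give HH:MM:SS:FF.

Source frame index: (0×3600 + 0×60 + 47) × 48 + 33 = 2289.
Real time: 2289 / (48) = 763/16 s.
Target frame: (763/16) × (50) = 19075/8 ≈ 2384.375 → 2384.
At 50 labels/s: frame 2384 → 00:00:47:34.

00:00:47:34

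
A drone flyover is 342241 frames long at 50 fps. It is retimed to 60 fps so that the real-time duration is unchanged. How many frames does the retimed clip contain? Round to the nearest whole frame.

410689 frames

Frames at target rate = 342241 × (60) / (50) = 2053446/5 ≈ 410689.200.
Nearest whole frame: 410689.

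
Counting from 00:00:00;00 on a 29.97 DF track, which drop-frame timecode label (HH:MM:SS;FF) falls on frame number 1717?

00:00:57;07

Ten DF minutes hold 17982 frames, so frame 1717 lies in block 0 (frames 0–17981) with 1717 frames into that block.
The block's first minute is 1800 frames and the rest 1798 each; 1717 frames reaches minute 0, so 0 × 18 + 0 × 2 = 0 labels have been skipped so far.
Adding those back, label number 1717 + 0 = 1717 at 30 labels/s is 57 s + 7 f = 0 h 0 min 57 s frame 7, i.e. 00:00:57;07.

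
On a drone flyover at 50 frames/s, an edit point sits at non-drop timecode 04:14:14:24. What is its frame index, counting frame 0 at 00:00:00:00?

762724

Total seconds to the label: (4 × 3600 + 14 × 60 + 14) = 15254.
Frame index = 15254 × 50 + 24 = 762724.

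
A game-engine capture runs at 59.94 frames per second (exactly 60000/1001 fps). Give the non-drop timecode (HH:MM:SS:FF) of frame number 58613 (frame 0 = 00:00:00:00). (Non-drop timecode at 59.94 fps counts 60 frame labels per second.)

00:16:16:53

58613 ÷ 60 = 976 full seconds, remainder 53 frames.
976 s = 0 h 16 min 16 s.
Timecode: 00:16:16:53.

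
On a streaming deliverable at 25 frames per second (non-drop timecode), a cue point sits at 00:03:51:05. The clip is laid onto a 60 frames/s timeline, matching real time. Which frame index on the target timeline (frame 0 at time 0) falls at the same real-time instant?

frame 13872

Source frame index: (0×3600 + 3×60 + 51) × 25 + 5 = 5780.
Real time: 5780 / (25) = 1156/5 s.
Target frame: (1156/5) × (60) = 13872.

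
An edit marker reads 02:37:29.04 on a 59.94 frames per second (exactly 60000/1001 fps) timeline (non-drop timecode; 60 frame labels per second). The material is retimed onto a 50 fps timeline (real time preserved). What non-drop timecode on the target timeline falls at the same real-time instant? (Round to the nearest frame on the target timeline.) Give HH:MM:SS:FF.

Source frame index: (2×3600 + 37×60 + 29) × 60 + 4 = 566944.
Real time: 566944 / (60000/1001) = 17734717/1875 s.
Target frame: (17734717/1875) × (50) = 35469434/75 ≈ 472925.787 → 472926.
At 50 labels/s: frame 472926 → 02:37:38:26.

02:37:38:26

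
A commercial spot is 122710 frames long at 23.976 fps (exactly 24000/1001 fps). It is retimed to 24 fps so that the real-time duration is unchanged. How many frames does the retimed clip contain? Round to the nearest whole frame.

122833 frames

Frames at target rate = 122710 × (24) / (24000/1001) = 12283271/100 ≈ 122832.710.
Nearest whole frame: 122833.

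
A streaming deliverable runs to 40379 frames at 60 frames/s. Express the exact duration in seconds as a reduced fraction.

Running time = 40379 ÷ (60) = 40379 × 1/60 = 40379/60 s.

40379/60 seconds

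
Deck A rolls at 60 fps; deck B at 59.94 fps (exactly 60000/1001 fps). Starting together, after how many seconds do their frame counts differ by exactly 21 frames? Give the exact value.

The gap grows by |60000/1001 − 60| = 60/1001 frames per second.
Time for a 21-frame gap: 21 ÷ (60/1001) = 350.35 s.

350.35 seconds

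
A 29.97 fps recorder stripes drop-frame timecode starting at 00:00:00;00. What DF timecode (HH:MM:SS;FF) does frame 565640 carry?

Ten DF minutes hold 17982 frames, so frame 565640 lies in block 31 (frames 557442–575423) with 8198 frames into that block.
The block's first minute is 1800 frames and the rest 1798 each; 8198 frames reaches minute 4, so 31 × 18 + 4 × 2 = 566 labels have been skipped so far.
Adding those back, label number 565640 + 566 = 566206 at 30 labels/s is 18873 s + 16 f = 5 h 14 min 33 s frame 16, i.e. 05:14:33;16.

05:14:33;16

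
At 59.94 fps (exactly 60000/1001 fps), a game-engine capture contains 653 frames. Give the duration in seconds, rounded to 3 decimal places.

10.894 seconds

Running time = 653 × 1001/60000 = 653653/60000 s ≈ 10.894 s.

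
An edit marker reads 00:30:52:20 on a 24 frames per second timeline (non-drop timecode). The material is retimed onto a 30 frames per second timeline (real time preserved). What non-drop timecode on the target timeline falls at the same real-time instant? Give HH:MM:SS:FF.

00:30:52:25

Source frame index: (0×3600 + 30×60 + 52) × 24 + 20 = 44468.
Real time: 44468 / (24) = 11117/6 s.
Target frame: (11117/6) × (30) = 55585.
At 30 labels/s: frame 55585 → 00:30:52:25.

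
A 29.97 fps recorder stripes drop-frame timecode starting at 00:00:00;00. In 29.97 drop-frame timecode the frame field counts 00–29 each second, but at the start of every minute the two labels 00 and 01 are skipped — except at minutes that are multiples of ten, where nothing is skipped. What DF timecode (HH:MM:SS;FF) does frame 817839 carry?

07:34:48;17

Ten DF minutes hold 17982 frames, so frame 817839 lies in block 45 (frames 809190–827171) with 8649 frames into that block.
The block's first minute is 1800 frames and the rest 1798 each; 8649 frames reaches minute 4, so 45 × 18 + 4 × 2 = 818 labels have been skipped so far.
Adding those back, label number 817839 + 818 = 818657 at 30 labels/s is 27288 s + 17 f = 7 h 34 min 48 s frame 17, i.e. 07:34:48;17.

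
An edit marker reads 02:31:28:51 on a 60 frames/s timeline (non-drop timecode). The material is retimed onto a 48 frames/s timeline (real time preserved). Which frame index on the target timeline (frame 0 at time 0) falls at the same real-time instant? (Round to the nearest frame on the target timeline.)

frame 436265

Source frame index: (2×3600 + 31×60 + 28) × 60 + 51 = 545331.
Real time: 545331 / (60) = 181777/20 s.
Target frame: (181777/20) × (48) = 2181324/5 ≈ 436264.800 → 436265.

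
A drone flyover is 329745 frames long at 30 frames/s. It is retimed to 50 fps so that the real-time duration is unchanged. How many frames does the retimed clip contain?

549575 frames

Target frames = source frames × (target rate / source rate) = 329745 × (50)/(30) = 329745 × 5/3 = 549575.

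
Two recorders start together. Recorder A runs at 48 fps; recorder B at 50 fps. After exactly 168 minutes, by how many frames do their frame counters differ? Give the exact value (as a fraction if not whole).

168 min = 10080 s.
A emits 48 × 10080 = 483840 frames; B emits 50 × 10080 = 504000.
Difference = 20160 frames; B is ahead of A.

20160 frames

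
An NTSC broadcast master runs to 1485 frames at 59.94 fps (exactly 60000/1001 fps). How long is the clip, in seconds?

24.77475 seconds

Running time = 1485 / (60000/1001) = 24.77475 s.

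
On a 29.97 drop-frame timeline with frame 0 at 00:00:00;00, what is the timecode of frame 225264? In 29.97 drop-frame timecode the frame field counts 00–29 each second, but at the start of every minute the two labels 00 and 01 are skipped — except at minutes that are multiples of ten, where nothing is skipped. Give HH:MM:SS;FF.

Each 10-minute DF block holds 10 × 60 × 30 − 9 × 2 = 17982 frames. 225264 ÷ 17982 → 12 full blocks, remainder 9480.
Within the partial block the first minute is 1800 frames and each further minute 1798, so 5 further minute boundaries passed. Total skipped labels = 18 × 12 + 2 × 5 = 226.
Non-drop label index = 225264 + 226 = 225490; at 30 labels/s that is 02:05:16:10, i.e. DF 02:05:16;10.

02:05:16;10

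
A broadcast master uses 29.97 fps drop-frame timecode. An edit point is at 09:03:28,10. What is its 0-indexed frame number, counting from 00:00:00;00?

As if non-drop at 30 labels/s: (9 × 3600 + 3 × 60 + 28) × 30 + 10 = 978250.
Minute boundaries passed: 543; those not divisible by 10: 543 − 54 = 489; dropped labels = 2 × 489 = 978.
Actual frame index = 978250 − 978 = 977272.

977272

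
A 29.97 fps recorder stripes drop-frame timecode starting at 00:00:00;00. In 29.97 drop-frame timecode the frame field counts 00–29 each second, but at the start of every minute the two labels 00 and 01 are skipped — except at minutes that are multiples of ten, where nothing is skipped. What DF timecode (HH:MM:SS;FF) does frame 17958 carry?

Ten DF minutes hold 17982 frames, so frame 17958 lies in block 0 (frames 0–17981) with 17958 frames into that block.
The block's first minute is 1800 frames and the rest 1798 each; 17958 frames reaches minute 9, so 0 × 18 + 9 × 2 = 18 labels have been skipped so far.
Adding those back, label number 17958 + 18 = 17976 at 30 labels/s is 599 s + 6 f = 0 h 9 min 59 s frame 6, i.e. 00:09:59;06.

00:09:59;06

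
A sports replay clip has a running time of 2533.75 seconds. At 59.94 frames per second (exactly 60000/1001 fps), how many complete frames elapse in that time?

151873 frames

Frames = 2533.75 × 60000/1001 = 152025000/1001 ≈ 151873.1269.
Complete frames: 151873.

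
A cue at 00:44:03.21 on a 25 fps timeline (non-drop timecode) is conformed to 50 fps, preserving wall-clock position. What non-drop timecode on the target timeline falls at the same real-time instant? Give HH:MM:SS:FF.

Source frame index: (0×3600 + 44×60 + 3) × 25 + 21 = 66096.
Real time: 66096 / (25) = 66096/25 s.
Target frame: (66096/25) × (50) = 132192.
At 50 labels/s: frame 132192 → 00:44:03:42.

00:44:03:42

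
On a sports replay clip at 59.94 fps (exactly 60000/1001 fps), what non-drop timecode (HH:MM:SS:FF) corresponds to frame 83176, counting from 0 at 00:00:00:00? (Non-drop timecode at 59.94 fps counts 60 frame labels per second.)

83176 ÷ 60 = 1386 full seconds, remainder 16 frames.
1386 s = 0 h 23 min 6 s.
Timecode: 00:23:06:16.

00:23:06:16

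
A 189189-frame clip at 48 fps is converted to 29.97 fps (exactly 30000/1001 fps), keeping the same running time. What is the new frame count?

118125 frames

Target frames = source frames × (target rate / source rate) = 189189 × (30000/1001)/(48) = 189189 × 625/1001 = 118125.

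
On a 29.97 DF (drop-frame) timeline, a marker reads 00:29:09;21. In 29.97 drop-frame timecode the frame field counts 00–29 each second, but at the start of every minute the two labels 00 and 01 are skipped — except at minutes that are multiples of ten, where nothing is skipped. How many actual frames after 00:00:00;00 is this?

52437

As if non-drop at 30 labels/s: (0 × 3600 + 29 × 60 + 9) × 30 + 21 = 52491.
Minute boundaries passed: 29; those not divisible by 10: 29 − 2 = 27; dropped labels = 2 × 27 = 54.
Actual frame index = 52491 − 54 = 52437.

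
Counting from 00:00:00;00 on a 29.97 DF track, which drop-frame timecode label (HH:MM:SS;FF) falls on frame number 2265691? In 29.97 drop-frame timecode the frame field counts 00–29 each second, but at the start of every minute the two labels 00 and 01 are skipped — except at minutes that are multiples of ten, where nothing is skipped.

Ten DF minutes hold 17982 frames, so frame 2265691 lies in block 125 (frames 2247750–2265731) with 17941 frames into that block.
The block's first minute is 1800 frames and the rest 1798 each; 17941 frames reaches minute 9, so 125 × 18 + 9 × 2 = 2268 labels have been skipped so far.
Adding those back, label number 2265691 + 2268 = 2267959 at 30 labels/s is 75598 s + 19 f = 20 h 59 min 58 s frame 19, i.e. 20:59:58;19.

20:59:58;19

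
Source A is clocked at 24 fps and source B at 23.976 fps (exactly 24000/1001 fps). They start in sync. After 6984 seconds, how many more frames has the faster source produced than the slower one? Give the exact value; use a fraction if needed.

A emits 24 × 6984 = 167616 frames; B emits 24000/1001 × 6984 = 167616000/1001.
Difference = 167616/1001 frames (≈ 167.4486); B is behind A.

167616/1001 frames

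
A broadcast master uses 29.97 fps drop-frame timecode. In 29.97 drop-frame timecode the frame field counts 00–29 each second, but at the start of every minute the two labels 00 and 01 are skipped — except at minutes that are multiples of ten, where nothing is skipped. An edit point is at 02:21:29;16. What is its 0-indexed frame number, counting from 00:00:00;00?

Complete 10-minute blocks: 14, each 17982 frames → 251748.
Remaining 1 whole minute in the current block: 1800 + 0 × 1798 = 1800 frames.
Within the current minute: 29 × 30 + 16 − 2 = 884 (labels ;00/;01 skipped at this minute). Total = 251748 + 1800 + 884 = 254432.

254432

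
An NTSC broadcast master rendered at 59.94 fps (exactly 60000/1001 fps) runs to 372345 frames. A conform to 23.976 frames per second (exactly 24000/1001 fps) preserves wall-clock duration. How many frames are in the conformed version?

Target frames = source frames × (target rate / source rate) = 372345 × (24000/1001)/(60000/1001) = 372345 × 2/5 = 148938.

148938 frames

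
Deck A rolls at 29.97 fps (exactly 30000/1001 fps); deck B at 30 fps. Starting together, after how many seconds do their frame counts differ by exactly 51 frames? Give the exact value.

1701.7 seconds

The gap grows by |30 − 30000/1001| = 30/1001 frames per second.
Time for a 51-frame gap: 51 ÷ (30/1001) = 1701.7 s.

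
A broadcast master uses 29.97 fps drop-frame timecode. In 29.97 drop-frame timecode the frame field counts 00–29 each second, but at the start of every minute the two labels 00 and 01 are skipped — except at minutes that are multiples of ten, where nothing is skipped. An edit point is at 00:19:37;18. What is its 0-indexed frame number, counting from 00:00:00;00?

35292

Complete 10-minute blocks: 1, each 17982 frames → 17982.
Remaining 9 whole minutes in the current block: 1800 + 8 × 1798 = 16184 frames.
Within the current minute: 37 × 30 + 18 − 2 = 1126 (labels ;00/;01 skipped at this minute). Total = 17982 + 16184 + 1126 = 35292.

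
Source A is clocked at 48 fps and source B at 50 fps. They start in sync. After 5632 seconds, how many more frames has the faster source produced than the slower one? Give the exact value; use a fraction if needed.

11264 frames

A emits 48 × 5632 = 270336 frames; B emits 50 × 5632 = 281600.
Difference = 11264 frames; B is ahead of A.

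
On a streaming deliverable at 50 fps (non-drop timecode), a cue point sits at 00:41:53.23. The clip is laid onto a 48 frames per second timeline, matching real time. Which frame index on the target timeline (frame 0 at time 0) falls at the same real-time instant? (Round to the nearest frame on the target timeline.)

frame 120646

Source frame index: (0×3600 + 41×60 + 53) × 50 + 23 = 125673.
Real time: 125673 / (50) = 125673/50 s.
Target frame: (125673/50) × (48) = 3016152/25 ≈ 120646.080 → 120646.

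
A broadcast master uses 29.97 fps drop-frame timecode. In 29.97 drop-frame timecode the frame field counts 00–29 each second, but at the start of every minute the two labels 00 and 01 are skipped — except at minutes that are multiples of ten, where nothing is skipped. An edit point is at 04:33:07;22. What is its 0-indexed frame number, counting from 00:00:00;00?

As if non-drop at 30 labels/s: (4 × 3600 + 33 × 60 + 7) × 30 + 22 = 491632.
Minute boundaries passed: 273; those not divisible by 10: 273 − 27 = 246; dropped labels = 2 × 246 = 492.
Actual frame index = 491632 − 492 = 491140.

491140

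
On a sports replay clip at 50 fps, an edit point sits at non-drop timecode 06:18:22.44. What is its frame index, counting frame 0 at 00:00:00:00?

frame 1135144

Total seconds to the label: (6 × 3600 + 18 × 60 + 22) = 22702.
Frame index = 22702 × 50 + 44 = 1135144.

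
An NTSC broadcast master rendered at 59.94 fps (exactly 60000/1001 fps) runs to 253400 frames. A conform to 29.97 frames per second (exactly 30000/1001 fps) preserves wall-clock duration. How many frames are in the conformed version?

Target frames = source frames × (target rate / source rate) = 253400 × (30000/1001)/(60000/1001) = 253400 × 1/2 = 126700.

126700 frames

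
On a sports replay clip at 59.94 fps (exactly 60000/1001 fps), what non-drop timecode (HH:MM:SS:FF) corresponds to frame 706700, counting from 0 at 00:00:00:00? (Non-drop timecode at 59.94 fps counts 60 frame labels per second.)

706700 ÷ 60 = 11778 full seconds, remainder 20 frames.
11778 s = 3 h 16 min 18 s.
Timecode: 03:16:18:20.

03:16:18:20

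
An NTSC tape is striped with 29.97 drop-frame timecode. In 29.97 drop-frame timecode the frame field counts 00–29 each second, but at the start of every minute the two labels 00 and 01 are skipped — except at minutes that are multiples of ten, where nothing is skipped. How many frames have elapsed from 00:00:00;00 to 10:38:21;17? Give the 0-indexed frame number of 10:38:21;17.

As if non-drop at 30 labels/s: (10 × 3600 + 38 × 60 + 21) × 30 + 17 = 1149047.
Minute boundaries passed: 638; those not divisible by 10: 638 − 63 = 575; dropped labels = 2 × 575 = 1150.
Actual frame index = 1149047 − 1150 = 1147897.

1147897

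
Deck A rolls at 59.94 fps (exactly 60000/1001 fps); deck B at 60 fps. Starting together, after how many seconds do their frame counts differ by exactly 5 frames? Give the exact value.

The gap grows by |60 − 60000/1001| = 60/1001 frames per second.
Time for a 5-frame gap: 5 ÷ (60/1001) = 1001/12 s.

1001/12 seconds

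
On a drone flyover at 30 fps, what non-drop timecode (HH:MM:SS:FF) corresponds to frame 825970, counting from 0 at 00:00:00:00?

825970 ÷ 30 = 27532 full seconds, remainder 10 frames.
27532 s = 7 h 38 min 52 s.
Timecode: 07:38:52:10.

07:38:52:10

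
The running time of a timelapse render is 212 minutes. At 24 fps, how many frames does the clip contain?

212 min = 12720 s.
Frames = 12720 × 24 = 305280.

305280 frames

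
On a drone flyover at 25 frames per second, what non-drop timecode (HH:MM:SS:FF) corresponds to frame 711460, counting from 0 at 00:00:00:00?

711460 ÷ 25 = 28458 full seconds, remainder 10 frames.
28458 s = 7 h 54 min 18 s.
Timecode: 07:54:18:10.

07:54:18:10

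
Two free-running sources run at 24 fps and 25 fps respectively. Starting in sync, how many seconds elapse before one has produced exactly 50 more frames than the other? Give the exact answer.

The gap grows by |25 − 24| = 1 frame per second.
Time for a 50-frame gap: 50 ÷ (1) = 50 s.

50 seconds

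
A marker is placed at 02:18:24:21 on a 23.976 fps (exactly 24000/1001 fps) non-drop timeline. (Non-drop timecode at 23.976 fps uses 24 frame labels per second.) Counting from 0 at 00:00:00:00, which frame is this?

frame 199317

Total seconds to the label: (2 × 3600 + 18 × 60 + 24) = 8304.
Frame index = 8304 × 24 + 21 = 199317.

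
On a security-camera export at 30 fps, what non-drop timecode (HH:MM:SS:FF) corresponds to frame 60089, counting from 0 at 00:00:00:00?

60089 ÷ 30 = 2002 full seconds, remainder 29 frames.
2002 s = 0 h 33 min 22 s.
Timecode: 00:33:22:29.

00:33:22:29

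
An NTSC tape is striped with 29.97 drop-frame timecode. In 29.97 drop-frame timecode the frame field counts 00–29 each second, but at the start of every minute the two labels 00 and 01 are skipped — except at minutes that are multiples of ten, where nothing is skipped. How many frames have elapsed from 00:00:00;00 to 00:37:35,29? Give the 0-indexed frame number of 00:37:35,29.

Complete 10-minute blocks: 3, each 17982 frames → 53946.
Remaining 7 whole minutes in the current block: 1800 + 6 × 1798 = 12588 frames.
Within the current minute: 35 × 30 + 29 − 2 = 1077 (labels ;00/;01 skipped at this minute). Total = 53946 + 12588 + 1077 = 67611.

67611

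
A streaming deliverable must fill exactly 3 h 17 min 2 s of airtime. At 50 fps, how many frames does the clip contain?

3 h 17 min 2 s = 11822 s.
Frames = 11822 × 50 = 591100.

591100 frames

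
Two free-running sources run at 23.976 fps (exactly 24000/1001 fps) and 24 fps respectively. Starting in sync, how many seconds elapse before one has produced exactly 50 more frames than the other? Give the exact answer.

25025/12 seconds

The gap grows by |24 − 24000/1001| = 24/1001 frames per second.
Time for a 50-frame gap: 50 ÷ (24/1001) = 25025/12 s.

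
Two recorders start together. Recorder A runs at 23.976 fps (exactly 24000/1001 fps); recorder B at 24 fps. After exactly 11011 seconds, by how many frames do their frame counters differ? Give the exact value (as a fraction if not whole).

A emits 24000/1001 × 11011 = 264000 frames; B emits 24 × 11011 = 264264.
Difference = 264 frames; B is ahead of A.

264 frames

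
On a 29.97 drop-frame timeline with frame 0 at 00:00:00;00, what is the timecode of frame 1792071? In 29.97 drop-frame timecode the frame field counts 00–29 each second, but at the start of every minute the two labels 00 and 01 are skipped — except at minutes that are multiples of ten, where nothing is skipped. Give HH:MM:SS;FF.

Each 10-minute DF block holds 10 × 60 × 30 − 9 × 2 = 17982 frames. 1792071 ÷ 17982 → 99 full blocks, remainder 11853.
Within the partial block the first minute is 1800 frames and each further minute 1798, so 6 further minute boundaries passed. Total skipped labels = 18 × 99 + 2 × 6 = 1794.
Non-drop label index = 1792071 + 1794 = 1793865; at 30 labels/s that is 16:36:35:15, i.e. DF 16:36:35;15.

16:36:35;15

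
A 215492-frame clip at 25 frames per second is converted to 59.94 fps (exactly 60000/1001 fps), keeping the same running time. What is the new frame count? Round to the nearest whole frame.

516664 frames

Frames at target rate = 215492 × (60000/1001) / (25) = 517180800/1001 ≈ 516664.136.
Nearest whole frame: 516664.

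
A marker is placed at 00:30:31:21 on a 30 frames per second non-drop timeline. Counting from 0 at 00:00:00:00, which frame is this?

54951

Total seconds to the label: (0 × 3600 + 30 × 60 + 31) = 1831.
Frame index = 1831 × 30 + 21 = 54951.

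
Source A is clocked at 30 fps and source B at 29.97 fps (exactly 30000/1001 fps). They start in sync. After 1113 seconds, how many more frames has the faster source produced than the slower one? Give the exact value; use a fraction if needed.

4770/143 frames

A emits 30 × 1113 = 33390 frames; B emits 30000/1001 × 1113 = 4770000/143.
Difference = 4770/143 frames (≈ 33.3566); B is behind A.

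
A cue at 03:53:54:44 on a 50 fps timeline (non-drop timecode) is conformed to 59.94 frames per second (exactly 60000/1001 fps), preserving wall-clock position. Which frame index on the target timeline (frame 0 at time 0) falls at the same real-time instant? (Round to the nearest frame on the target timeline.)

Source frame index: (3×3600 + 53×60 + 54) × 50 + 44 = 701744.
Real time: 701744 / (50) = 350872/25 s.
Target frame: (350872/25) × (60000/1001) = 842092800/1001 ≈ 841251.548 → 841252.

frame 841252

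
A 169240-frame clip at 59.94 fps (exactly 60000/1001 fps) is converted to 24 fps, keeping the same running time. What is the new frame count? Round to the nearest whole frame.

67764 frames

Frames at target rate = 169240 × (24) / (60000/1001) = 8470462/125 ≈ 67763.696.
Nearest whole frame: 67764.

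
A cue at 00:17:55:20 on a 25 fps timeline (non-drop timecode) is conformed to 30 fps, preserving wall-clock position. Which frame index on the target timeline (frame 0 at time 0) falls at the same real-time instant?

frame 32274

Source frame index: (0×3600 + 17×60 + 55) × 25 + 20 = 26895.
Real time: 26895 / (25) = 5379/5 s.
Target frame: (5379/5) × (30) = 32274.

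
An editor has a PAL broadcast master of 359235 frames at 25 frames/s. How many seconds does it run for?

14369.4 seconds

Running time = 359235 / (25) = 14369.4 s.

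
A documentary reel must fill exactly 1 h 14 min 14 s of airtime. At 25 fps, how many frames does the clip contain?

111350 frames

1 h 14 min 14 s = 4454 s.
Frames = 4454 × 25 = 111350.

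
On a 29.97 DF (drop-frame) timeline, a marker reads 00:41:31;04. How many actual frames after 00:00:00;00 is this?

As if non-drop at 30 labels/s: (0 × 3600 + 41 × 60 + 31) × 30 + 4 = 74734.
Minute boundaries passed: 41; those not divisible by 10: 41 − 4 = 37; dropped labels = 2 × 37 = 74.
Actual frame index = 74734 − 74 = 74660.

74660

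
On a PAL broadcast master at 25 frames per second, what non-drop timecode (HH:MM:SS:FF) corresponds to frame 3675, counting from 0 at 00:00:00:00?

00:02:27:00

3675 ÷ 25 = 147 full seconds, remainder 0 frames.
147 s = 0 h 2 min 27 s.
Timecode: 00:02:27:00.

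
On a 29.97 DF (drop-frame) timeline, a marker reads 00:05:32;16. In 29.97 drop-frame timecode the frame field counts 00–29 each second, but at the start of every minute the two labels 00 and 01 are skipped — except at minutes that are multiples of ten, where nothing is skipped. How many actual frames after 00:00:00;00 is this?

As if non-drop at 30 labels/s: (0 × 3600 + 5 × 60 + 32) × 30 + 16 = 9976.
Minute boundaries passed: 5; those not divisible by 10: 5 − 0 = 5; dropped labels = 2 × 5 = 10.
Actual frame index = 9976 − 10 = 9966.

9966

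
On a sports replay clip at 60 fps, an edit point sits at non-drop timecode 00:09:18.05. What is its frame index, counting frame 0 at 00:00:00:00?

Total seconds to the label: (0 × 3600 + 9 × 60 + 18) = 558.
Frame index = 558 × 60 + 5 = 33485.

frame 33485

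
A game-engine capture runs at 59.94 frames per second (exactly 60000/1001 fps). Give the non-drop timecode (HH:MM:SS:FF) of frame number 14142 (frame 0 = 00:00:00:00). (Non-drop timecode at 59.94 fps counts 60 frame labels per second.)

00:03:55:42

14142 ÷ 60 = 235 full seconds, remainder 42 frames.
235 s = 0 h 3 min 55 s.
Timecode: 00:03:55:42.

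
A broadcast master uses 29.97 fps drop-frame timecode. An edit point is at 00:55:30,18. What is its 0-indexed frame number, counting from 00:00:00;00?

Complete 10-minute blocks: 5, each 17982 frames → 89910.
Remaining 5 whole minutes in the current block: 1800 + 4 × 1798 = 8992 frames.
Within the current minute: 30 × 30 + 18 − 2 = 916 (labels ;00/;01 skipped at this minute). Total = 89910 + 8992 + 916 = 99818.

99818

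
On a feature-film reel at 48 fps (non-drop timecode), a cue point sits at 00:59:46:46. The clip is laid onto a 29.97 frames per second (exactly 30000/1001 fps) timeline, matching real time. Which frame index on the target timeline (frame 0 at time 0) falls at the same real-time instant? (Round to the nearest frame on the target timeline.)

Source frame index: (0×3600 + 59×60 + 46) × 48 + 46 = 172174.
Real time: 172174 / (48) = 86087/24 s.
Target frame: (86087/24) × (30000/1001) = 107608750/1001 ≈ 107501.249 → 107501.

frame 107501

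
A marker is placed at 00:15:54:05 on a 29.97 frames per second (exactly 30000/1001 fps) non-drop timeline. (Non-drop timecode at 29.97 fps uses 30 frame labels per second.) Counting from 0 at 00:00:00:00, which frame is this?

frame 28625

Total seconds to the label: (0 × 3600 + 15 × 60 + 54) = 954.
Frame index = 954 × 30 + 5 = 28625.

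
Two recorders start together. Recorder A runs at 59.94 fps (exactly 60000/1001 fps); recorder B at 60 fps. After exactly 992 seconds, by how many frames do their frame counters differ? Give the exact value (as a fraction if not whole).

59520/1001 frames

A emits 60000/1001 × 992 = 59520000/1001 frames; B emits 60 × 992 = 59520.
Difference = 59520/1001 frames (≈ 59.4605); B is ahead of A.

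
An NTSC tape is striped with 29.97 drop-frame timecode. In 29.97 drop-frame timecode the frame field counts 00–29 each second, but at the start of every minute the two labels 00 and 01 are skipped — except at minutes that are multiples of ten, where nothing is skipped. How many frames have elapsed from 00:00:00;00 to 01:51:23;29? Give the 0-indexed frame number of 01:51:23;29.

As if non-drop at 30 labels/s: (1 × 3600 + 51 × 60 + 23) × 30 + 29 = 200519.
Minute boundaries passed: 111; those not divisible by 10: 111 − 11 = 100; dropped labels = 2 × 100 = 200.
Actual frame index = 200519 − 200 = 200319.

200319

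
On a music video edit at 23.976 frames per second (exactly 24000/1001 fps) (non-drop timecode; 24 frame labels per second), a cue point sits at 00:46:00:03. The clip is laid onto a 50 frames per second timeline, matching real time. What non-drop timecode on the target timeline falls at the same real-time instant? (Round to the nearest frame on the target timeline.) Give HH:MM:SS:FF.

00:46:02:44

Source frame index: (0×3600 + 46×60 + 0) × 24 + 3 = 66243.
Real time: 66243 / (24000/1001) = 22103081/8000 s.
Target frame: (22103081/8000) × (50) = 22103081/160 ≈ 138144.256 → 138144.
At 50 labels/s: frame 138144 → 00:46:02:44.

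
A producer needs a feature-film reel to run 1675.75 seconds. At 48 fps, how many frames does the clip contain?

80436 frames

Frames = 1675.75 × 48 = 80436.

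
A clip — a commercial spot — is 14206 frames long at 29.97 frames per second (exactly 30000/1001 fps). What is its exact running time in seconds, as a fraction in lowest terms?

7110103/15000 seconds

Running time = 14206 ÷ (30000/1001) = 14206 × 1001/30000 = 7110103/15000 s.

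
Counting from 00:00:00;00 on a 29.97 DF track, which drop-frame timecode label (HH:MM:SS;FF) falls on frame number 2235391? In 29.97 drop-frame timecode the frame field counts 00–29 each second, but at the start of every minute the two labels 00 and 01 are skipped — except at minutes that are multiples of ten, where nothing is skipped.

Ten DF minutes hold 17982 frames, so frame 2235391 lies in block 124 (frames 2229768–2247749) with 5623 frames into that block.
The block's first minute is 1800 frames and the rest 1798 each; 5623 frames reaches minute 3, so 124 × 18 + 3 × 2 = 2238 labels have been skipped so far.
Adding those back, label number 2235391 + 2238 = 2237629 at 30 labels/s is 74587 s + 19 f = 20 h 43 min 7 s frame 19, i.e. 20:43:07;19.

20:43:07;19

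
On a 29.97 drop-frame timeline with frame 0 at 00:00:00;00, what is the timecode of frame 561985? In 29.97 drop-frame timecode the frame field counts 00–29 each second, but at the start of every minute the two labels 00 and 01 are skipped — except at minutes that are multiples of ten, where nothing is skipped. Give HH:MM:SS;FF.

05:12:31;17

Each 10-minute DF block holds 10 × 60 × 30 − 9 × 2 = 17982 frames. 561985 ÷ 17982 → 31 full blocks, remainder 4543.
Within the partial block the first minute is 1800 frames and each further minute 1798, so 2 further minute boundaries passed. Total skipped labels = 18 × 31 + 2 × 2 = 562.
Non-drop label index = 561985 + 562 = 562547; at 30 labels/s that is 05:12:31:17, i.e. DF 05:12:31;17.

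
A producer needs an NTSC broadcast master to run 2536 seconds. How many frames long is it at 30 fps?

76080 frames

Frames = 2536 × 30 = 76080.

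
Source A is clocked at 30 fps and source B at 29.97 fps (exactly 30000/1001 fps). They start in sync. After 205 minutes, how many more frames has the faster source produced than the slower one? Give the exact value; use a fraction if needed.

205 min = 12300 s.
A emits 30 × 12300 = 369000 frames; B emits 30000/1001 × 12300 = 369000000/1001.
Difference = 369000/1001 frames (≈ 368.6314); B is behind A.

369000/1001 frames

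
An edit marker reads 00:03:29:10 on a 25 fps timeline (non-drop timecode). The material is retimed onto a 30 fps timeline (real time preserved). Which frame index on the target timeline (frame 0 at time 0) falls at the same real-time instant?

frame 6282

Source frame index: (0×3600 + 3×60 + 29) × 25 + 10 = 5235.
Real time: 5235 / (25) = 1047/5 s.
Target frame: (1047/5) × (30) = 6282.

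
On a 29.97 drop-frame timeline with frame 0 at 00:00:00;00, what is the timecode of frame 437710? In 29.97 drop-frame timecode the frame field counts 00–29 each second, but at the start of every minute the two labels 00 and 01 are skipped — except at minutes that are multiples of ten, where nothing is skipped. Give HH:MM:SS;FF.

Each 10-minute DF block holds 10 × 60 × 30 − 9 × 2 = 17982 frames. 437710 ÷ 17982 → 24 full blocks, remainder 6142.
Within the partial block the first minute is 1800 frames and each further minute 1798, so 3 further minute boundaries passed. Total skipped labels = 18 × 24 + 2 × 3 = 438.
Non-drop label index = 437710 + 438 = 438148; at 30 labels/s that is 04:03:24:28, i.e. DF 04:03:24;28.

04:03:24;28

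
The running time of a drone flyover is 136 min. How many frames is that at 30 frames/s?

244800 frames

136 min = 8160 s.
Frames = 8160 × 30 = 244800.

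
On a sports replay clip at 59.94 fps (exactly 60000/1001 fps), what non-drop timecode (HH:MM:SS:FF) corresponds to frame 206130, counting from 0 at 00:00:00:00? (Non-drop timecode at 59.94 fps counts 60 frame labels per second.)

00:57:15:30

206130 ÷ 60 = 3435 full seconds, remainder 30 frames.
3435 s = 0 h 57 min 15 s.
Timecode: 00:57:15:30.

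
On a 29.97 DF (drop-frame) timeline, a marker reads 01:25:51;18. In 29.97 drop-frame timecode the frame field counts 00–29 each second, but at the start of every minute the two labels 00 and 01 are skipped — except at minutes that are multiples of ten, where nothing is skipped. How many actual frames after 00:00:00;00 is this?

154394

As if non-drop at 30 labels/s: (1 × 3600 + 25 × 60 + 51) × 30 + 18 = 154548.
Minute boundaries passed: 85; those not divisible by 10: 85 − 8 = 77; dropped labels = 2 × 77 = 154.
Actual frame index = 154548 − 154 = 154394.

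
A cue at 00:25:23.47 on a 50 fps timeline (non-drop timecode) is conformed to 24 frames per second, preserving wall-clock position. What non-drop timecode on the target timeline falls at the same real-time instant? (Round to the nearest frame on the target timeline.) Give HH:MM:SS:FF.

Source frame index: (0×3600 + 25×60 + 23) × 50 + 47 = 76197.
Real time: 76197 / (50) = 76197/50 s.
Target frame: (76197/50) × (24) = 914364/25 ≈ 36574.560 → 36575.
At 24 labels/s: frame 36575 → 00:25:23:23.

00:25:23:23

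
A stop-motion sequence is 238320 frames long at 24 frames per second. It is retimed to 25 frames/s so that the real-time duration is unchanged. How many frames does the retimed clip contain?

Target frames = source frames × (target rate / source rate) = 238320 × (25)/(24) = 238320 × 25/24 = 248250.

248250 frames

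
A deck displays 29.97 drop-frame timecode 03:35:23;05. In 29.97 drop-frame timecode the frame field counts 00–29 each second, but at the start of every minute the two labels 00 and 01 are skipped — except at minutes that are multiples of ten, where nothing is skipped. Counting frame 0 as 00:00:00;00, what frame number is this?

387307

Complete 10-minute blocks: 21, each 17982 frames → 377622.
Remaining 5 whole minutes in the current block: 1800 + 4 × 1798 = 8992 frames.
Within the current minute: 23 × 30 + 5 − 2 = 693 (labels ;00/;01 skipped at this minute). Total = 377622 + 8992 + 693 = 387307.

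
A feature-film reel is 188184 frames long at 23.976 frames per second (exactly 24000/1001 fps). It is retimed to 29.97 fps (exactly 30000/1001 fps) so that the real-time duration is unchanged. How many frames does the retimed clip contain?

235230 frames

Target frames = source frames × (target rate / source rate) = 188184 × (30000/1001)/(24000/1001) = 188184 × 5/4 = 235230.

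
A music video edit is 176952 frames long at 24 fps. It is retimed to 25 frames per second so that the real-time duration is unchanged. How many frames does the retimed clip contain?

Target frames = source frames × (target rate / source rate) = 176952 × (25)/(24) = 176952 × 25/24 = 184325.

184325 frames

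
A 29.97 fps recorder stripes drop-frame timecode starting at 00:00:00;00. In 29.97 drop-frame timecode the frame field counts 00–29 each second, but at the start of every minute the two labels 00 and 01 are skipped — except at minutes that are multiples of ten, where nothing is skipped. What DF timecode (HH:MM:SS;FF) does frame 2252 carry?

Ten DF minutes hold 17982 frames, so frame 2252 lies in block 0 (frames 0–17981) with 2252 frames into that block.
The block's first minute is 1800 frames and the rest 1798 each; 2252 frames reaches minute 1, so 0 × 18 + 1 × 2 = 2 labels have been skipped so far.
Adding those back, label number 2252 + 2 = 2254 at 30 labels/s is 75 s + 4 f = 0 h 1 min 15 s frame 4, i.e. 00:01:15;04.

00:01:15;04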